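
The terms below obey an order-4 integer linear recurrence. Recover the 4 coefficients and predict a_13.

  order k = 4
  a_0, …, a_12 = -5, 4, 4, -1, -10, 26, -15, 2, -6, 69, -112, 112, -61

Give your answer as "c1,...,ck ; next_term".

  a_4 = -1·-1 + 0·4 + 1·4 + 3·-5 = -10
  a_5 = -1·-10 + 0·-1 + 1·4 + 3·4 = 26
  a_6 = -1·26 + 0·-10 + 1·-1 + 3·4 = -15
  a_7 = -1·-15 + 0·26 + 1·-10 + 3·-1 = 2
  a_8 = -1·2 + 0·-15 + 1·26 + 3·-10 = -6
  a_9 = -1·-6 + 0·2 + 1·-15 + 3·26 = 69
  a_10 = -1·69 + 0·-6 + 1·2 + 3·-15 = -112
  a_11 = -1·-112 + 0·69 + 1·-6 + 3·2 = 112
  a_12 = -1·112 + 0·-112 + 1·69 + 3·-6 = -61
  a_13 = -1·-61 + 0·112 + 1·-112 + 3·69 = 156

-1,0,1,3 ; 156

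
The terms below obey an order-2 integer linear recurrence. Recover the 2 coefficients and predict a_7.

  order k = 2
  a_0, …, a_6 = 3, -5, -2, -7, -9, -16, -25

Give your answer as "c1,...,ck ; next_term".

1,1 ; -41

  a_2 = 1·-5 + 1·3 = -2
  a_3 = 1·-2 + 1·-5 = -7
  a_4 = 1·-7 + 1·-2 = -9
  a_5 = 1·-9 + 1·-7 = -16
  a_6 = 1·-16 + 1·-9 = -25
  a_7 = 1·-25 + 1·-16 = -41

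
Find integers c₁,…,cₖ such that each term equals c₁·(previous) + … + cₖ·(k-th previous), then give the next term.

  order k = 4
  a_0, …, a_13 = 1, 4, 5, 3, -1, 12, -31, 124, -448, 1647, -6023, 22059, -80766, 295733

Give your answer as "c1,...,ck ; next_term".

  a_4 = -3·3 + 2·5 + -1·4 + 2·1 = -1
  a_5 = -3·-1 + 2·3 + -1·5 + 2·4 = 12
  a_6 = -3·12 + 2·-1 + -1·3 + 2·5 = -31
  a_7 = -3·-31 + 2·12 + -1·-1 + 2·3 = 124
  a_8 = -3·124 + 2·-31 + -1·12 + 2·-1 = -448
  a_9 = -3·-448 + 2·124 + -1·-31 + 2·12 = 1647
  a_10 = -3·1647 + 2·-448 + -1·124 + 2·-31 = -6023
  a_11 = -3·-6023 + 2·1647 + -1·-448 + 2·124 = 22059
  a_12 = -3·22059 + 2·-6023 + -1·1647 + 2·-448 = -80766
  a_13 = -3·-80766 + 2·22059 + -1·-6023 + 2·1647 = 295733
  a_14 = -3·295733 + 2·-80766 + -1·22059 + 2·-6023 = -1082836

-3,2,-1,2 ; -1082836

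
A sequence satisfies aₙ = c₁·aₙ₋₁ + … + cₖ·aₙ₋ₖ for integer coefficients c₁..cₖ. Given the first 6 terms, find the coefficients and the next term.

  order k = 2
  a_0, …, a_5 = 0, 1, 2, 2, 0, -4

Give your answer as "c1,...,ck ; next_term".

  a_2 = 2·1 + -2·0 = 2
  a_3 = 2·2 + -2·1 = 2
  a_4 = 2·2 + -2·2 = 0
  a_5 = 2·0 + -2·2 = -4
  a_6 = 2·-4 + -2·0 = -8

2,-2 ; -8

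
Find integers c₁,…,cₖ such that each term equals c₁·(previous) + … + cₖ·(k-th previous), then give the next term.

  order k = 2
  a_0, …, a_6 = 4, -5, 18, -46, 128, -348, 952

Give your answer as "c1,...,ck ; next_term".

  a_2 = -2·-5 + 2·4 = 18
  a_3 = -2·18 + 2·-5 = -46
  a_4 = -2·-46 + 2·18 = 128
  a_5 = -2·128 + 2·-46 = -348
  a_6 = -2·-348 + 2·128 = 952
  a_7 = -2·952 + 2·-348 = -2600

-2,2 ; -2600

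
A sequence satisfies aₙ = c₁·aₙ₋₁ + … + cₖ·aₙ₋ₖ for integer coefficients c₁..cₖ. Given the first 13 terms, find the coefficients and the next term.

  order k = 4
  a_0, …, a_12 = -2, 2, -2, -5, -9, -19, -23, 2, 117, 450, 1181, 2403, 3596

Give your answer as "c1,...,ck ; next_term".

  a_4 = 3·-5 + -2·-2 + -2·2 + -3·-2 = -9
  a_5 = 3·-9 + -2·-5 + -2·-2 + -3·2 = -19
  a_6 = 3·-19 + -2·-9 + -2·-5 + -3·-2 = -23
  a_7 = 3·-23 + -2·-19 + -2·-9 + -3·-5 = 2
  a_8 = 3·2 + -2·-23 + -2·-19 + -3·-9 = 117
  a_9 = 3·117 + -2·2 + -2·-23 + -3·-19 = 450
  a_10 = 3·450 + -2·117 + -2·2 + -3·-23 = 1181
  a_11 = 3·1181 + -2·450 + -2·117 + -3·2 = 2403
  a_12 = 3·2403 + -2·1181 + -2·450 + -3·117 = 3596
  a_13 = 3·3596 + -2·2403 + -2·1181 + -3·450 = 2270

3,-2,-2,-3 ; 2270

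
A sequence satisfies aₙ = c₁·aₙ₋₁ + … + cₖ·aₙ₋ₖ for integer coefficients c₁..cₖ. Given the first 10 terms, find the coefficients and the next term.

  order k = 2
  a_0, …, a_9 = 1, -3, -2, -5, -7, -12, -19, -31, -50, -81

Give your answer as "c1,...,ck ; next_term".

1,1 ; -131

  a_2 = 1·-3 + 1·1 = -2
  a_3 = 1·-2 + 1·-3 = -5
  a_4 = 1·-5 + 1·-2 = -7
  a_5 = 1·-7 + 1·-5 = -12
  a_6 = 1·-12 + 1·-7 = -19
  a_7 = 1·-19 + 1·-12 = -31
  a_8 = 1·-31 + 1·-19 = -50
  a_9 = 1·-50 + 1·-31 = -81
  a_10 = 1·-81 + 1·-50 = -131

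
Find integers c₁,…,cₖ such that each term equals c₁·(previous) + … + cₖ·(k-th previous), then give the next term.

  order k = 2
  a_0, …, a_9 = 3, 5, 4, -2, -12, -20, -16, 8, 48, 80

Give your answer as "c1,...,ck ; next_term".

  a_2 = 2·5 + -2·3 = 4
  a_3 = 2·4 + -2·5 = -2
  a_4 = 2·-2 + -2·4 = -12
  a_5 = 2·-12 + -2·-2 = -20
  a_6 = 2·-20 + -2·-12 = -16
  a_7 = 2·-16 + -2·-20 = 8
  a_8 = 2·8 + -2·-16 = 48
  a_9 = 2·48 + -2·8 = 80
  a_10 = 2·80 + -2·48 = 64

2,-2 ; 64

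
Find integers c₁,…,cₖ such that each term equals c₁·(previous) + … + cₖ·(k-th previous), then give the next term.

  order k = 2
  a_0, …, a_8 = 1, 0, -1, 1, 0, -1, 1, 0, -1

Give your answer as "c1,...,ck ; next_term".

-1,-1 ; 1

  a_2 = -1·0 + -1·1 = -1
  a_3 = -1·-1 + -1·0 = 1
  a_4 = -1·1 + -1·-1 = 0
  a_5 = -1·0 + -1·1 = -1
  a_6 = -1·-1 + -1·0 = 1
  a_7 = -1·1 + -1·-1 = 0
  a_8 = -1·0 + -1·1 = -1
  a_9 = -1·-1 + -1·0 = 1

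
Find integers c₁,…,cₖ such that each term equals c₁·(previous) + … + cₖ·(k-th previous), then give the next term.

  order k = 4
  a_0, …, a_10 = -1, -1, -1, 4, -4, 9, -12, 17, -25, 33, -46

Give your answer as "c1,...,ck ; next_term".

  a_4 = -1·4 + 1·-1 + 0·-1 + -1·-1 = -4
  a_5 = -1·-4 + 1·4 + 0·-1 + -1·-1 = 9
  a_6 = -1·9 + 1·-4 + 0·4 + -1·-1 = -12
  a_7 = -1·-12 + 1·9 + 0·-4 + -1·4 = 17
  a_8 = -1·17 + 1·-12 + 0·9 + -1·-4 = -25
  a_9 = -1·-25 + 1·17 + 0·-12 + -1·9 = 33
  a_10 = -1·33 + 1·-25 + 0·17 + -1·-12 = -46
  a_11 = -1·-46 + 1·33 + 0·-25 + -1·17 = 62

-1,1,0,-1 ; 62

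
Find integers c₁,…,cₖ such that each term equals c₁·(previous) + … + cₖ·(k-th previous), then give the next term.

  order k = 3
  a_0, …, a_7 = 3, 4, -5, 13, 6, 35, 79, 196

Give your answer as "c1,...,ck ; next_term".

  a_3 = 1·-5 + 3·4 + 2·3 = 13
  a_4 = 1·13 + 3·-5 + 2·4 = 6
  a_5 = 1·6 + 3·13 + 2·-5 = 35
  a_6 = 1·35 + 3·6 + 2·13 = 79
  a_7 = 1·79 + 3·35 + 2·6 = 196
  a_8 = 1·196 + 3·79 + 2·35 = 503

1,3,2 ; 503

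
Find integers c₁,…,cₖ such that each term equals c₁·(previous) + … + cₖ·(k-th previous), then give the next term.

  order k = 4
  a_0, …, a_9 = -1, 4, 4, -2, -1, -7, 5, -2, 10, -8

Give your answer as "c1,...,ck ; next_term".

  a_4 = -1·-2 + 0·4 + -1·4 + -1·-1 = -1
  a_5 = -1·-1 + 0·-2 + -1·4 + -1·4 = -7
  a_6 = -1·-7 + 0·-1 + -1·-2 + -1·4 = 5
  a_7 = -1·5 + 0·-7 + -1·-1 + -1·-2 = -2
  a_8 = -1·-2 + 0·5 + -1·-7 + -1·-1 = 10
  a_9 = -1·10 + 0·-2 + -1·5 + -1·-7 = -8
  a_10 = -1·-8 + 0·10 + -1·-2 + -1·5 = 5

-1,0,-1,-1 ; 5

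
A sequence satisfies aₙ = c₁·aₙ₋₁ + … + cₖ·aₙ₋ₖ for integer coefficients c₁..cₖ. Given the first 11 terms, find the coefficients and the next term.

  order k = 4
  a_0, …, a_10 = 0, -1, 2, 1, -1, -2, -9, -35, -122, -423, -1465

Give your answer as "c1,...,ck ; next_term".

  a_4 = 4·1 + -2·2 + 1·-1 + -2·0 = -1
  a_5 = 4·-1 + -2·1 + 1·2 + -2·-1 = -2
  a_6 = 4·-2 + -2·-1 + 1·1 + -2·2 = -9
  a_7 = 4·-9 + -2·-2 + 1·-1 + -2·1 = -35
  a_8 = 4·-35 + -2·-9 + 1·-2 + -2·-1 = -122
  a_9 = 4·-122 + -2·-35 + 1·-9 + -2·-2 = -423
  a_10 = 4·-423 + -2·-122 + 1·-35 + -2·-9 = -1465
  a_11 = 4·-1465 + -2·-423 + 1·-122 + -2·-35 = -5066

4,-2,1,-2 ; -5066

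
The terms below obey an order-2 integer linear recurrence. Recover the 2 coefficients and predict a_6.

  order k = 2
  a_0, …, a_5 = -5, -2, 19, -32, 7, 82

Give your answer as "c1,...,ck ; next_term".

  a_2 = -2·-2 + -3·-5 = 19
  a_3 = -2·19 + -3·-2 = -32
  a_4 = -2·-32 + -3·19 = 7
  a_5 = -2·7 + -3·-32 = 82
  a_6 = -2·82 + -3·7 = -185

-2,-3 ; -185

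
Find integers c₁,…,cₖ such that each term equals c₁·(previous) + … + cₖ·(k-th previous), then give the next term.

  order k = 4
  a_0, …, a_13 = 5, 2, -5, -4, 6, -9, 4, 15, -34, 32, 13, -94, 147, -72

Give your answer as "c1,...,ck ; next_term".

-1,-1,1,-1 ; -182

  a_4 = -1·-4 + -1·-5 + 1·2 + -1·5 = 6
  a_5 = -1·6 + -1·-4 + 1·-5 + -1·2 = -9
  a_6 = -1·-9 + -1·6 + 1·-4 + -1·-5 = 4
  a_7 = -1·4 + -1·-9 + 1·6 + -1·-4 = 15
  a_8 = -1·15 + -1·4 + 1·-9 + -1·6 = -34
  a_9 = -1·-34 + -1·15 + 1·4 + -1·-9 = 32
  a_10 = -1·32 + -1·-34 + 1·15 + -1·4 = 13
  a_11 = -1·13 + -1·32 + 1·-34 + -1·15 = -94
  a_12 = -1·-94 + -1·13 + 1·32 + -1·-34 = 147
  a_13 = -1·147 + -1·-94 + 1·13 + -1·32 = -72
  a_14 = -1·-72 + -1·147 + 1·-94 + -1·13 = -182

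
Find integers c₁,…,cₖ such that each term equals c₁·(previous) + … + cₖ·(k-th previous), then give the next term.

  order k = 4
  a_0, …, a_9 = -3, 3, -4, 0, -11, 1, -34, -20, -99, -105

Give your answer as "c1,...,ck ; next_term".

0,2,2,3 ; -340

  a_4 = 0·0 + 2·-4 + 2·3 + 3·-3 = -11
  a_5 = 0·-11 + 2·0 + 2·-4 + 3·3 = 1
  a_6 = 0·1 + 2·-11 + 2·0 + 3·-4 = -34
  a_7 = 0·-34 + 2·1 + 2·-11 + 3·0 = -20
  a_8 = 0·-20 + 2·-34 + 2·1 + 3·-11 = -99
  a_9 = 0·-99 + 2·-20 + 2·-34 + 3·1 = -105
  a_10 = 0·-105 + 2·-99 + 2·-20 + 3·-34 = -340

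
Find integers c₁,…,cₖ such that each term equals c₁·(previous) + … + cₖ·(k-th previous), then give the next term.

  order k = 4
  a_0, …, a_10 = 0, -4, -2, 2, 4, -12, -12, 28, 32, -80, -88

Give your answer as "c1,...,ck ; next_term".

0,-2,0,2 ; 216

  a_4 = 0·2 + -2·-2 + 0·-4 + 2·0 = 4
  a_5 = 0·4 + -2·2 + 0·-2 + 2·-4 = -12
  a_6 = 0·-12 + -2·4 + 0·2 + 2·-2 = -12
  a_7 = 0·-12 + -2·-12 + 0·4 + 2·2 = 28
  a_8 = 0·28 + -2·-12 + 0·-12 + 2·4 = 32
  a_9 = 0·32 + -2·28 + 0·-12 + 2·-12 = -80
  a_10 = 0·-80 + -2·32 + 0·28 + 2·-12 = -88
  a_11 = 0·-88 + -2·-80 + 0·32 + 2·28 = 216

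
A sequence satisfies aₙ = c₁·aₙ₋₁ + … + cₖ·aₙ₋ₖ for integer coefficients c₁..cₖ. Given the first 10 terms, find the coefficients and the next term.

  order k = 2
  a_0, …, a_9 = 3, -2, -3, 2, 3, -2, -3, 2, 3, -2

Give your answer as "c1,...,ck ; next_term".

  a_2 = 0·-2 + -1·3 = -3
  a_3 = 0·-3 + -1·-2 = 2
  a_4 = 0·2 + -1·-3 = 3
  a_5 = 0·3 + -1·2 = -2
  a_6 = 0·-2 + -1·3 = -3
  a_7 = 0·-3 + -1·-2 = 2
  a_8 = 0·2 + -1·-3 = 3
  a_9 = 0·3 + -1·2 = -2
  a_10 = 0·-2 + -1·3 = -3

0,-1 ; -3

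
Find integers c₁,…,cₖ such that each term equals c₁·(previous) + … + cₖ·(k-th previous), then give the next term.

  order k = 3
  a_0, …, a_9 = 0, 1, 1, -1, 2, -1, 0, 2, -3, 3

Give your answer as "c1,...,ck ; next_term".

  a_3 = -1·1 + 0·1 + 1·0 = -1
  a_4 = -1·-1 + 0·1 + 1·1 = 2
  a_5 = -1·2 + 0·-1 + 1·1 = -1
  a_6 = -1·-1 + 0·2 + 1·-1 = 0
  a_7 = -1·0 + 0·-1 + 1·2 = 2
  a_8 = -1·2 + 0·0 + 1·-1 = -3
  a_9 = -1·-3 + 0·2 + 1·0 = 3
  a_10 = -1·3 + 0·-3 + 1·2 = -1

-1,0,1 ; -1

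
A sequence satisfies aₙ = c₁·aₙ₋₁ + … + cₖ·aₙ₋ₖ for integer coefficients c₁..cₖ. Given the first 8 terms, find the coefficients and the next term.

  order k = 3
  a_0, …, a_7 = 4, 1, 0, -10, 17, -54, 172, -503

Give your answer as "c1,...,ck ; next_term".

  a_3 = -2·0 + 2·1 + -3·4 = -10
  a_4 = -2·-10 + 2·0 + -3·1 = 17
  a_5 = -2·17 + 2·-10 + -3·0 = -54
  a_6 = -2·-54 + 2·17 + -3·-10 = 172
  a_7 = -2·172 + 2·-54 + -3·17 = -503
  a_8 = -2·-503 + 2·172 + -3·-54 = 1512

-2,2,-3 ; 1512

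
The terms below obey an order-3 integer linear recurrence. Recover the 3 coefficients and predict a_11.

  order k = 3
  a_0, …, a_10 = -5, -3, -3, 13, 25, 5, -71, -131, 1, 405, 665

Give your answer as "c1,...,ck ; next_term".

1,-2,-2 ; -147

  a_3 = 1·-3 + -2·-3 + -2·-5 = 13
  a_4 = 1·13 + -2·-3 + -2·-3 = 25
  a_5 = 1·25 + -2·13 + -2·-3 = 5
  a_6 = 1·5 + -2·25 + -2·13 = -71
  a_7 = 1·-71 + -2·5 + -2·25 = -131
  a_8 = 1·-131 + -2·-71 + -2·5 = 1
  a_9 = 1·1 + -2·-131 + -2·-71 = 405
  a_10 = 1·405 + -2·1 + -2·-131 = 665
  a_11 = 1·665 + -2·405 + -2·1 = -147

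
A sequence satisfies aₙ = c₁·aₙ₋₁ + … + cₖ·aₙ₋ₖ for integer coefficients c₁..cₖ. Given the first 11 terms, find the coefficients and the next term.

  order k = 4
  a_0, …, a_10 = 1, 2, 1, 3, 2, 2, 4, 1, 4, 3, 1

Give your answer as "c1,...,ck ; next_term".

  a_4 = 0·3 + 1·1 + 1·2 + -1·1 = 2
  a_5 = 0·2 + 1·3 + 1·1 + -1·2 = 2
  a_6 = 0·2 + 1·2 + 1·3 + -1·1 = 4
  a_7 = 0·4 + 1·2 + 1·2 + -1·3 = 1
  a_8 = 0·1 + 1·4 + 1·2 + -1·2 = 4
  a_9 = 0·4 + 1·1 + 1·4 + -1·2 = 3
  a_10 = 0·3 + 1·4 + 1·1 + -1·4 = 1
  a_11 = 0·1 + 1·3 + 1·4 + -1·1 = 6

0,1,1,-1 ; 6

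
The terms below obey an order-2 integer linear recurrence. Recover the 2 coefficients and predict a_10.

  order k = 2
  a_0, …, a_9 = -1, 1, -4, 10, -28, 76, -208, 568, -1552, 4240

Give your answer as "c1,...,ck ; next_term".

  a_2 = -2·1 + 2·-1 = -4
  a_3 = -2·-4 + 2·1 = 10
  a_4 = -2·10 + 2·-4 = -28
  a_5 = -2·-28 + 2·10 = 76
  a_6 = -2·76 + 2·-28 = -208
  a_7 = -2·-208 + 2·76 = 568
  a_8 = -2·568 + 2·-208 = -1552
  a_9 = -2·-1552 + 2·568 = 4240
  a_10 = -2·4240 + 2·-1552 = -11584

-2,2 ; -11584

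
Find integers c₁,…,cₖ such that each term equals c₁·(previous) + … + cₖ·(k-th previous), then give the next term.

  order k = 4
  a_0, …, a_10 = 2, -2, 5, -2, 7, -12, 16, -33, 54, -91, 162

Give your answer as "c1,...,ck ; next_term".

-1,1,-1,-1 ; -274

  a_4 = -1·-2 + 1·5 + -1·-2 + -1·2 = 7
  a_5 = -1·7 + 1·-2 + -1·5 + -1·-2 = -12
  a_6 = -1·-12 + 1·7 + -1·-2 + -1·5 = 16
  a_7 = -1·16 + 1·-12 + -1·7 + -1·-2 = -33
  a_8 = -1·-33 + 1·16 + -1·-12 + -1·7 = 54
  a_9 = -1·54 + 1·-33 + -1·16 + -1·-12 = -91
  a_10 = -1·-91 + 1·54 + -1·-33 + -1·16 = 162
  a_11 = -1·162 + 1·-91 + -1·54 + -1·-33 = -274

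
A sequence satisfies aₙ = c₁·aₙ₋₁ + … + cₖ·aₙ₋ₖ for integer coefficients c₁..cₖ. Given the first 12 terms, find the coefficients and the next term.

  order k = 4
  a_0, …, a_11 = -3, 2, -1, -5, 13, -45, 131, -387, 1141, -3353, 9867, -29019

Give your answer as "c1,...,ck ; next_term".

-2,3,0,-2 ; 85357

  a_4 = -2·-5 + 3·-1 + 0·2 + -2·-3 = 13
  a_5 = -2·13 + 3·-5 + 0·-1 + -2·2 = -45
  a_6 = -2·-45 + 3·13 + 0·-5 + -2·-1 = 131
  a_7 = -2·131 + 3·-45 + 0·13 + -2·-5 = -387
  a_8 = -2·-387 + 3·131 + 0·-45 + -2·13 = 1141
  a_9 = -2·1141 + 3·-387 + 0·131 + -2·-45 = -3353
  a_10 = -2·-3353 + 3·1141 + 0·-387 + -2·131 = 9867
  a_11 = -2·9867 + 3·-3353 + 0·1141 + -2·-387 = -29019
  a_12 = -2·-29019 + 3·9867 + 0·-3353 + -2·1141 = 85357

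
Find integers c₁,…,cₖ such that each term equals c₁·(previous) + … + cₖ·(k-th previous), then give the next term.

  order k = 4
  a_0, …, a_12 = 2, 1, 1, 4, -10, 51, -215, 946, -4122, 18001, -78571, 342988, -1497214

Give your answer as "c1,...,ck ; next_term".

-4,2,2,1 ; 6535691

  a_4 = -4·4 + 2·1 + 2·1 + 1·2 = -10
  a_5 = -4·-10 + 2·4 + 2·1 + 1·1 = 51
  a_6 = -4·51 + 2·-10 + 2·4 + 1·1 = -215
  a_7 = -4·-215 + 2·51 + 2·-10 + 1·4 = 946
  a_8 = -4·946 + 2·-215 + 2·51 + 1·-10 = -4122
  a_9 = -4·-4122 + 2·946 + 2·-215 + 1·51 = 18001
  a_10 = -4·18001 + 2·-4122 + 2·946 + 1·-215 = -78571
  a_11 = -4·-78571 + 2·18001 + 2·-4122 + 1·946 = 342988
  a_12 = -4·342988 + 2·-78571 + 2·18001 + 1·-4122 = -1497214
  a_13 = -4·-1497214 + 2·342988 + 2·-78571 + 1·18001 = 6535691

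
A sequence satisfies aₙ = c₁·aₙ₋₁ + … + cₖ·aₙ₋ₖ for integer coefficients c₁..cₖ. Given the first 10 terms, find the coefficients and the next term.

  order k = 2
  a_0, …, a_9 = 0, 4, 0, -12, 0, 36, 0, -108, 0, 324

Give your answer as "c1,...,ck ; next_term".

0,-3 ; 0

  a_2 = 0·4 + -3·0 = 0
  a_3 = 0·0 + -3·4 = -12
  a_4 = 0·-12 + -3·0 = 0
  a_5 = 0·0 + -3·-12 = 36
  a_6 = 0·36 + -3·0 = 0
  a_7 = 0·0 + -3·36 = -108
  a_8 = 0·-108 + -3·0 = 0
  a_9 = 0·0 + -3·-108 = 324
  a_10 = 0·324 + -3·0 = 0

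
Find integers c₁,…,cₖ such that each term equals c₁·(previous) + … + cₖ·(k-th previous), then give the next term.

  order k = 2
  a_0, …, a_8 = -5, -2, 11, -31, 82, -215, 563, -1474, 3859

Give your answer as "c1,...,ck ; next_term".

-3,-1 ; -10103

  a_2 = -3·-2 + -1·-5 = 11
  a_3 = -3·11 + -1·-2 = -31
  a_4 = -3·-31 + -1·11 = 82
  a_5 = -3·82 + -1·-31 = -215
  a_6 = -3·-215 + -1·82 = 563
  a_7 = -3·563 + -1·-215 = -1474
  a_8 = -3·-1474 + -1·563 = 3859
  a_9 = -3·3859 + -1·-1474 = -10103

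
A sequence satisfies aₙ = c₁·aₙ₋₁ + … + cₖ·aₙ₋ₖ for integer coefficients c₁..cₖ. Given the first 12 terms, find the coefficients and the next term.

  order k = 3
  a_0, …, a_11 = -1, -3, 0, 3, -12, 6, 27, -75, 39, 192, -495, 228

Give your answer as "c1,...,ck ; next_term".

-1,-2,3 ; 1338

  a_3 = -1·0 + -2·-3 + 3·-1 = 3
  a_4 = -1·3 + -2·0 + 3·-3 = -12
  a_5 = -1·-12 + -2·3 + 3·0 = 6
  a_6 = -1·6 + -2·-12 + 3·3 = 27
  a_7 = -1·27 + -2·6 + 3·-12 = -75
  a_8 = -1·-75 + -2·27 + 3·6 = 39
  a_9 = -1·39 + -2·-75 + 3·27 = 192
  a_10 = -1·192 + -2·39 + 3·-75 = -495
  a_11 = -1·-495 + -2·192 + 3·39 = 228
  a_12 = -1·228 + -2·-495 + 3·192 = 1338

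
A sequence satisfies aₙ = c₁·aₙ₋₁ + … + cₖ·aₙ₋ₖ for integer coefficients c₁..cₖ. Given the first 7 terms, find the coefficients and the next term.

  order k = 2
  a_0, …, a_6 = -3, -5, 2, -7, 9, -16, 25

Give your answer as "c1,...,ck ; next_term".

  a_2 = -1·-5 + 1·-3 = 2
  a_3 = -1·2 + 1·-5 = -7
  a_4 = -1·-7 + 1·2 = 9
  a_5 = -1·9 + 1·-7 = -16
  a_6 = -1·-16 + 1·9 = 25
  a_7 = -1·25 + 1·-16 = -41

-1,1 ; -41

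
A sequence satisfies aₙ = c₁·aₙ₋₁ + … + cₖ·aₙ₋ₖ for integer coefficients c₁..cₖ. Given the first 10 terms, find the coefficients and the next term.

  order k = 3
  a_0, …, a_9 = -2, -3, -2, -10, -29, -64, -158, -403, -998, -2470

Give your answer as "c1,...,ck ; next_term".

  a_3 = 2·-2 + 0·-3 + 3·-2 = -10
  a_4 = 2·-10 + 0·-2 + 3·-3 = -29
  a_5 = 2·-29 + 0·-10 + 3·-2 = -64
  a_6 = 2·-64 + 0·-29 + 3·-10 = -158
  a_7 = 2·-158 + 0·-64 + 3·-29 = -403
  a_8 = 2·-403 + 0·-158 + 3·-64 = -998
  a_9 = 2·-998 + 0·-403 + 3·-158 = -2470
  a_10 = 2·-2470 + 0·-998 + 3·-403 = -6149

2,0,3 ; -6149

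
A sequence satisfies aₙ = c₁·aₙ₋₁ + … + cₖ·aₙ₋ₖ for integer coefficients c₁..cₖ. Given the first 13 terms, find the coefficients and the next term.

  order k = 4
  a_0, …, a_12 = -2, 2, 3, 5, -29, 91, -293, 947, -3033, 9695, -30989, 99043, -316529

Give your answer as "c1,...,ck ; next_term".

-4,-3,-2,-2 ; 1011575

  a_4 = -4·5 + -3·3 + -2·2 + -2·-2 = -29
  a_5 = -4·-29 + -3·5 + -2·3 + -2·2 = 91
  a_6 = -4·91 + -3·-29 + -2·5 + -2·3 = -293
  a_7 = -4·-293 + -3·91 + -2·-29 + -2·5 = 947
  a_8 = -4·947 + -3·-293 + -2·91 + -2·-29 = -3033
  a_9 = -4·-3033 + -3·947 + -2·-293 + -2·91 = 9695
  a_10 = -4·9695 + -3·-3033 + -2·947 + -2·-293 = -30989
  a_11 = -4·-30989 + -3·9695 + -2·-3033 + -2·947 = 99043
  a_12 = -4·99043 + -3·-30989 + -2·9695 + -2·-3033 = -316529
  a_13 = -4·-316529 + -3·99043 + -2·-30989 + -2·9695 = 1011575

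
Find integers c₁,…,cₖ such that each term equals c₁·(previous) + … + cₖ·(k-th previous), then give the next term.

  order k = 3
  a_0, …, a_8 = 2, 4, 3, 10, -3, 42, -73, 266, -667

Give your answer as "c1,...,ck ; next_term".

-2,3,2 ; 1986

  a_3 = -2·3 + 3·4 + 2·2 = 10
  a_4 = -2·10 + 3·3 + 2·4 = -3
  a_5 = -2·-3 + 3·10 + 2·3 = 42
  a_6 = -2·42 + 3·-3 + 2·10 = -73
  a_7 = -2·-73 + 3·42 + 2·-3 = 266
  a_8 = -2·266 + 3·-73 + 2·42 = -667
  a_9 = -2·-667 + 3·266 + 2·-73 = 1986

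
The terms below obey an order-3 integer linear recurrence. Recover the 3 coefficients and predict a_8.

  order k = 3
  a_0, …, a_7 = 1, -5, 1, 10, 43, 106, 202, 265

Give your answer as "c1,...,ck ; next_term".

  a_3 = 3·1 + -2·-5 + -3·1 = 10
  a_4 = 3·10 + -2·1 + -3·-5 = 43
  a_5 = 3·43 + -2·10 + -3·1 = 106
  a_6 = 3·106 + -2·43 + -3·10 = 202
  a_7 = 3·202 + -2·106 + -3·43 = 265
  a_8 = 3·265 + -2·202 + -3·106 = 73

3,-2,-3 ; 73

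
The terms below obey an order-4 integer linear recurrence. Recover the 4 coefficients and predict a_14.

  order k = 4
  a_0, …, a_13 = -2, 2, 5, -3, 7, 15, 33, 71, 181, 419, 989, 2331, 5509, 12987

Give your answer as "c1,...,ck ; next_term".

1,2,2,2 ; 30645

  a_4 = 1·-3 + 2·5 + 2·2 + 2·-2 = 7
  a_5 = 1·7 + 2·-3 + 2·5 + 2·2 = 15
  a_6 = 1·15 + 2·7 + 2·-3 + 2·5 = 33
  a_7 = 1·33 + 2·15 + 2·7 + 2·-3 = 71
  a_8 = 1·71 + 2·33 + 2·15 + 2·7 = 181
  a_9 = 1·181 + 2·71 + 2·33 + 2·15 = 419
  a_10 = 1·419 + 2·181 + 2·71 + 2·33 = 989
  a_11 = 1·989 + 2·419 + 2·181 + 2·71 = 2331
  a_12 = 1·2331 + 2·989 + 2·419 + 2·181 = 5509
  a_13 = 1·5509 + 2·2331 + 2·989 + 2·419 = 12987
  a_14 = 1·12987 + 2·5509 + 2·2331 + 2·989 = 30645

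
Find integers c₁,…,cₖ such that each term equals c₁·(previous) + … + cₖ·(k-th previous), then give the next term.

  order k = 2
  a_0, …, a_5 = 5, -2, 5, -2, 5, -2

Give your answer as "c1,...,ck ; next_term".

0,1 ; 5

  a_2 = 0·-2 + 1·5 = 5
  a_3 = 0·5 + 1·-2 = -2
  a_4 = 0·-2 + 1·5 = 5
  a_5 = 0·5 + 1·-2 = -2
  a_6 = 0·-2 + 1·5 = 5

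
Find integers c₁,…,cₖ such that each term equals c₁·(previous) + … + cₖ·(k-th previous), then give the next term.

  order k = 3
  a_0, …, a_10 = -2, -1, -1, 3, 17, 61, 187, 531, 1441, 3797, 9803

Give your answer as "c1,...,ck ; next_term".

  a_3 = 4·-1 + -3·-1 + -2·-2 = 3
  a_4 = 4·3 + -3·-1 + -2·-1 = 17
  a_5 = 4·17 + -3·3 + -2·-1 = 61
  a_6 = 4·61 + -3·17 + -2·3 = 187
  a_7 = 4·187 + -3·61 + -2·17 = 531
  a_8 = 4·531 + -3·187 + -2·61 = 1441
  a_9 = 4·1441 + -3·531 + -2·187 = 3797
  a_10 = 4·3797 + -3·1441 + -2·531 = 9803
  a_11 = 4·9803 + -3·3797 + -2·1441 = 24939

4,-3,-2 ; 24939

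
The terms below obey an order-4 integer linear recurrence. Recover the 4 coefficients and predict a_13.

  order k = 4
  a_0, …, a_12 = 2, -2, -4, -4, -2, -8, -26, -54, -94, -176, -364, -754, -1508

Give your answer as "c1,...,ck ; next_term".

  a_4 = 2·-4 + -1·-4 + 1·-2 + 2·2 = -2
  a_5 = 2·-2 + -1·-4 + 1·-4 + 2·-2 = -8
  a_6 = 2·-8 + -1·-2 + 1·-4 + 2·-4 = -26
  a_7 = 2·-26 + -1·-8 + 1·-2 + 2·-4 = -54
  a_8 = 2·-54 + -1·-26 + 1·-8 + 2·-2 = -94
  a_9 = 2·-94 + -1·-54 + 1·-26 + 2·-8 = -176
  a_10 = 2·-176 + -1·-94 + 1·-54 + 2·-26 = -364
  a_11 = 2·-364 + -1·-176 + 1·-94 + 2·-54 = -754
  a_12 = 2·-754 + -1·-364 + 1·-176 + 2·-94 = -1508
  a_13 = 2·-1508 + -1·-754 + 1·-364 + 2·-176 = -2978

2,-1,1,2 ; -2978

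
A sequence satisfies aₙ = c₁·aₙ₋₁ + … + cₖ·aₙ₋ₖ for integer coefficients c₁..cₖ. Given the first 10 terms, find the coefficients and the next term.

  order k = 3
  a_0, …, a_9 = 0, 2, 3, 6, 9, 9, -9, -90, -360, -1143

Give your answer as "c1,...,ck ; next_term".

  a_3 = 4·3 + -3·2 + -3·0 = 6
  a_4 = 4·6 + -3·3 + -3·2 = 9
  a_5 = 4·9 + -3·6 + -3·3 = 9
  a_6 = 4·9 + -3·9 + -3·6 = -9
  a_7 = 4·-9 + -3·9 + -3·9 = -90
  a_8 = 4·-90 + -3·-9 + -3·9 = -360
  a_9 = 4·-360 + -3·-90 + -3·-9 = -1143
  a_10 = 4·-1143 + -3·-360 + -3·-90 = -3222

4,-3,-3 ; -3222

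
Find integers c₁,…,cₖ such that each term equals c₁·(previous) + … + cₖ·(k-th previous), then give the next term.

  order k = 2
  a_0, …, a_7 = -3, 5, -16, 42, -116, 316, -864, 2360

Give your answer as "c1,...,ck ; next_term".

  a_2 = -2·5 + 2·-3 = -16
  a_3 = -2·-16 + 2·5 = 42
  a_4 = -2·42 + 2·-16 = -116
  a_5 = -2·-116 + 2·42 = 316
  a_6 = -2·316 + 2·-116 = -864
  a_7 = -2·-864 + 2·316 = 2360
  a_8 = -2·2360 + 2·-864 = -6448

-2,2 ; -6448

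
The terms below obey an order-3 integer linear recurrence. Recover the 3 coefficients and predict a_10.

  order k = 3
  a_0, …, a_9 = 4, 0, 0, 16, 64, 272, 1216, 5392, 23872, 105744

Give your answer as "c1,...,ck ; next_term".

4,1,4 ; 468416

  a_3 = 4·0 + 1·0 + 4·4 = 16
  a_4 = 4·16 + 1·0 + 4·0 = 64
  a_5 = 4·64 + 1·16 + 4·0 = 272
  a_6 = 4·272 + 1·64 + 4·16 = 1216
  a_7 = 4·1216 + 1·272 + 4·64 = 5392
  a_8 = 4·5392 + 1·1216 + 4·272 = 23872
  a_9 = 4·23872 + 1·5392 + 4·1216 = 105744
  a_10 = 4·105744 + 1·23872 + 4·5392 = 468416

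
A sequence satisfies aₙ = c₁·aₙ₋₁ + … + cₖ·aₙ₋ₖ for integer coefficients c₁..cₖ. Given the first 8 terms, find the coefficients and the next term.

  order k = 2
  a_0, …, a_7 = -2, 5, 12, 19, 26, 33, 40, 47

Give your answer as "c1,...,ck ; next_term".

  a_2 = 2·5 + -1·-2 = 12
  a_3 = 2·12 + -1·5 = 19
  a_4 = 2·19 + -1·12 = 26
  a_5 = 2·26 + -1·19 = 33
  a_6 = 2·33 + -1·26 = 40
  a_7 = 2·40 + -1·33 = 47
  a_8 = 2·47 + -1·40 = 54

2,-1 ; 54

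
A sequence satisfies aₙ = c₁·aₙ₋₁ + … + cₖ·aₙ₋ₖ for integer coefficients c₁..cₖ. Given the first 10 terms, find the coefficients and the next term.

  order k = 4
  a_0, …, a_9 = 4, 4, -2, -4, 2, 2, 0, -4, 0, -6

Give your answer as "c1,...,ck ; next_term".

2,3,1,3 ; -16

  a_4 = 2·-4 + 3·-2 + 1·4 + 3·4 = 2
  a_5 = 2·2 + 3·-4 + 1·-2 + 3·4 = 2
  a_6 = 2·2 + 3·2 + 1·-4 + 3·-2 = 0
  a_7 = 2·0 + 3·2 + 1·2 + 3·-4 = -4
  a_8 = 2·-4 + 3·0 + 1·2 + 3·2 = 0
  a_9 = 2·0 + 3·-4 + 1·0 + 3·2 = -6
  a_10 = 2·-6 + 3·0 + 1·-4 + 3·0 = -16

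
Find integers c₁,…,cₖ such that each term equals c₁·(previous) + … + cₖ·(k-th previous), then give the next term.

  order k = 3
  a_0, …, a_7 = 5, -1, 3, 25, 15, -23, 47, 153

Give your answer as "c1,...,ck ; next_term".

  a_3 = 1·3 + -2·-1 + 4·5 = 25
  a_4 = 1·25 + -2·3 + 4·-1 = 15
  a_5 = 1·15 + -2·25 + 4·3 = -23
  a_6 = 1·-23 + -2·15 + 4·25 = 47
  a_7 = 1·47 + -2·-23 + 4·15 = 153
  a_8 = 1·153 + -2·47 + 4·-23 = -33

1,-2,4 ; -33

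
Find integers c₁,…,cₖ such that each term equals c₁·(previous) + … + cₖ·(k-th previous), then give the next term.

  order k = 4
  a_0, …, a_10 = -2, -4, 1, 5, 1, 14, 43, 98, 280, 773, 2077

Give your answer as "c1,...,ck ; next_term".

  a_4 = 2·5 + 1·1 + 3·-4 + -1·-2 = 1
  a_5 = 2·1 + 1·5 + 3·1 + -1·-4 = 14
  a_6 = 2·14 + 1·1 + 3·5 + -1·1 = 43
  a_7 = 2·43 + 1·14 + 3·1 + -1·5 = 98
  a_8 = 2·98 + 1·43 + 3·14 + -1·1 = 280
  a_9 = 2·280 + 1·98 + 3·43 + -1·14 = 773
  a_10 = 2·773 + 1·280 + 3·98 + -1·43 = 2077
  a_11 = 2·2077 + 1·773 + 3·280 + -1·98 = 5669

2,1,3,-1 ; 5669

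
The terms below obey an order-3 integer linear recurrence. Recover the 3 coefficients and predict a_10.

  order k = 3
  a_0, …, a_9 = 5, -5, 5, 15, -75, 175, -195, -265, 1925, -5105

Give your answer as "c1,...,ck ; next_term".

-3,-4,2 ; 7085

  a_3 = -3·5 + -4·-5 + 2·5 = 15
  a_4 = -3·15 + -4·5 + 2·-5 = -75
  a_5 = -3·-75 + -4·15 + 2·5 = 175
  a_6 = -3·175 + -4·-75 + 2·15 = -195
  a_7 = -3·-195 + -4·175 + 2·-75 = -265
  a_8 = -3·-265 + -4·-195 + 2·175 = 1925
  a_9 = -3·1925 + -4·-265 + 2·-195 = -5105
  a_10 = -3·-5105 + -4·1925 + 2·-265 = 7085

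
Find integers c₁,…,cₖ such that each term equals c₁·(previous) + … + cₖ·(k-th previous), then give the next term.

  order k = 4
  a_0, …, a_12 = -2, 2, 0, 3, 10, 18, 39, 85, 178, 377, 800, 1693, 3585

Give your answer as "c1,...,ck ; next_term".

  a_4 = 2·3 + 0·0 + 1·2 + -1·-2 = 10
  a_5 = 2·10 + 0·3 + 1·0 + -1·2 = 18
  a_6 = 2·18 + 0·10 + 1·3 + -1·0 = 39
  a_7 = 2·39 + 0·18 + 1·10 + -1·3 = 85
  a_8 = 2·85 + 0·39 + 1·18 + -1·10 = 178
  a_9 = 2·178 + 0·85 + 1·39 + -1·18 = 377
  a_10 = 2·377 + 0·178 + 1·85 + -1·39 = 800
  a_11 = 2·800 + 0·377 + 1·178 + -1·85 = 1693
  a_12 = 2·1693 + 0·800 + 1·377 + -1·178 = 3585
  a_13 = 2·3585 + 0·1693 + 1·800 + -1·377 = 7593

2,0,1,-1 ; 7593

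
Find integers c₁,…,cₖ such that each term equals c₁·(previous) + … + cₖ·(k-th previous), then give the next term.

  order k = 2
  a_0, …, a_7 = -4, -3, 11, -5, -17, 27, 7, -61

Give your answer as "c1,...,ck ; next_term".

-1,-2 ; 47

  a_2 = -1·-3 + -2·-4 = 11
  a_3 = -1·11 + -2·-3 = -5
  a_4 = -1·-5 + -2·11 = -17
  a_5 = -1·-17 + -2·-5 = 27
  a_6 = -1·27 + -2·-17 = 7
  a_7 = -1·7 + -2·27 = -61
  a_8 = -1·-61 + -2·7 = 47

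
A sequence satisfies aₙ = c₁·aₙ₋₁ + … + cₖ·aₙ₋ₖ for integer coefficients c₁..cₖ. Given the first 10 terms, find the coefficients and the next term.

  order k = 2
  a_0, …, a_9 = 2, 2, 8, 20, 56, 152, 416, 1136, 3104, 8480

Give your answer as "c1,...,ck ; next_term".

2,2 ; 23168

  a_2 = 2·2 + 2·2 = 8
  a_3 = 2·8 + 2·2 = 20
  a_4 = 2·20 + 2·8 = 56
  a_5 = 2·56 + 2·20 = 152
  a_6 = 2·152 + 2·56 = 416
  a_7 = 2·416 + 2·152 = 1136
  a_8 = 2·1136 + 2·416 = 3104
  a_9 = 2·3104 + 2·1136 = 8480
  a_10 = 2·8480 + 2·3104 = 23168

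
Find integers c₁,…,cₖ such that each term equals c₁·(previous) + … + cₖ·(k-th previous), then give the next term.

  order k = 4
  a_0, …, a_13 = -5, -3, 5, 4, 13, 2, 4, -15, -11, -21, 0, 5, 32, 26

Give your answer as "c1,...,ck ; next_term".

0,1,-1,-1 ; 27

  a_4 = 0·4 + 1·5 + -1·-3 + -1·-5 = 13
  a_5 = 0·13 + 1·4 + -1·5 + -1·-3 = 2
  a_6 = 0·2 + 1·13 + -1·4 + -1·5 = 4
  a_7 = 0·4 + 1·2 + -1·13 + -1·4 = -15
  a_8 = 0·-15 + 1·4 + -1·2 + -1·13 = -11
  a_9 = 0·-11 + 1·-15 + -1·4 + -1·2 = -21
  a_10 = 0·-21 + 1·-11 + -1·-15 + -1·4 = 0
  a_11 = 0·0 + 1·-21 + -1·-11 + -1·-15 = 5
  a_12 = 0·5 + 1·0 + -1·-21 + -1·-11 = 32
  a_13 = 0·32 + 1·5 + -1·0 + -1·-21 = 26
  a_14 = 0·26 + 1·32 + -1·5 + -1·0 = 27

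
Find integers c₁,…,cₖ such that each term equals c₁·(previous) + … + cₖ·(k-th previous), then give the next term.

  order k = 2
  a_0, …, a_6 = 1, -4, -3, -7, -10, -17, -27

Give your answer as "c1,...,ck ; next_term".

1,1 ; -44

  a_2 = 1·-4 + 1·1 = -3
  a_3 = 1·-3 + 1·-4 = -7
  a_4 = 1·-7 + 1·-3 = -10
  a_5 = 1·-10 + 1·-7 = -17
  a_6 = 1·-17 + 1·-10 = -27
  a_7 = 1·-27 + 1·-17 = -44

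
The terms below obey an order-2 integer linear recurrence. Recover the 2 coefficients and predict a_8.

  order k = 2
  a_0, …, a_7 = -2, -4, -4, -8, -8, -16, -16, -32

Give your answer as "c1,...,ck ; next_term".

0,2 ; -32

  a_2 = 0·-4 + 2·-2 = -4
  a_3 = 0·-4 + 2·-4 = -8
  a_4 = 0·-8 + 2·-4 = -8
  a_5 = 0·-8 + 2·-8 = -16
  a_6 = 0·-16 + 2·-8 = -16
  a_7 = 0·-16 + 2·-16 = -32
  a_8 = 0·-32 + 2·-16 = -32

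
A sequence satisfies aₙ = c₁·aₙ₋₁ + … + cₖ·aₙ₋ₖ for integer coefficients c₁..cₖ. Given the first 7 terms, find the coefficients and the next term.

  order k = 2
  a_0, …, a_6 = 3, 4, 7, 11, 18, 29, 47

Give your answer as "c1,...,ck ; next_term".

  a_2 = 1·4 + 1·3 = 7
  a_3 = 1·7 + 1·4 = 11
  a_4 = 1·11 + 1·7 = 18
  a_5 = 1·18 + 1·11 = 29
  a_6 = 1·29 + 1·18 = 47
  a_7 = 1·47 + 1·29 = 76

1,1 ; 76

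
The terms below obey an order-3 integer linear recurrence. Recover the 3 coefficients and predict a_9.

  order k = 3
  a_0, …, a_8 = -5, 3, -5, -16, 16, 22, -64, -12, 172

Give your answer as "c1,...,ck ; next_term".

  a_3 = 0·-5 + -2·3 + 2·-5 = -16
  a_4 = 0·-16 + -2·-5 + 2·3 = 16
  a_5 = 0·16 + -2·-16 + 2·-5 = 22
  a_6 = 0·22 + -2·16 + 2·-16 = -64
  a_7 = 0·-64 + -2·22 + 2·16 = -12
  a_8 = 0·-12 + -2·-64 + 2·22 = 172
  a_9 = 0·172 + -2·-12 + 2·-64 = -104

0,-2,2 ; -104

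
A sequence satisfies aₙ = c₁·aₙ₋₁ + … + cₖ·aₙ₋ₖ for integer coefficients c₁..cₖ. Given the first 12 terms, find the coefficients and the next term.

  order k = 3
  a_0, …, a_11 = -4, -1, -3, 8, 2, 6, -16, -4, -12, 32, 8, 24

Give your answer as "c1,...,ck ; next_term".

0,0,-2 ; -64

  a_3 = 0·-3 + 0·-1 + -2·-4 = 8
  a_4 = 0·8 + 0·-3 + -2·-1 = 2
  a_5 = 0·2 + 0·8 + -2·-3 = 6
  a_6 = 0·6 + 0·2 + -2·8 = -16
  a_7 = 0·-16 + 0·6 + -2·2 = -4
  a_8 = 0·-4 + 0·-16 + -2·6 = -12
  a_9 = 0·-12 + 0·-4 + -2·-16 = 32
  a_10 = 0·32 + 0·-12 + -2·-4 = 8
  a_11 = 0·8 + 0·32 + -2·-12 = 24
  a_12 = 0·24 + 0·8 + -2·32 = -64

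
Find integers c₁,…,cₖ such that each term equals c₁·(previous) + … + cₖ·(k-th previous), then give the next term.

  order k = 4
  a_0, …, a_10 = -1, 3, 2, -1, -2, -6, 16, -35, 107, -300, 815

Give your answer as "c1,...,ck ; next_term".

  a_4 = -3·-1 + -1·2 + -2·3 + -3·-1 = -2
  a_5 = -3·-2 + -1·-1 + -2·2 + -3·3 = -6
  a_6 = -3·-6 + -1·-2 + -2·-1 + -3·2 = 16
  a_7 = -3·16 + -1·-6 + -2·-2 + -3·-1 = -35
  a_8 = -3·-35 + -1·16 + -2·-6 + -3·-2 = 107
  a_9 = -3·107 + -1·-35 + -2·16 + -3·-6 = -300
  a_10 = -3·-300 + -1·107 + -2·-35 + -3·16 = 815
  a_11 = -3·815 + -1·-300 + -2·107 + -3·-35 = -2254

-3,-1,-2,-3 ; -2254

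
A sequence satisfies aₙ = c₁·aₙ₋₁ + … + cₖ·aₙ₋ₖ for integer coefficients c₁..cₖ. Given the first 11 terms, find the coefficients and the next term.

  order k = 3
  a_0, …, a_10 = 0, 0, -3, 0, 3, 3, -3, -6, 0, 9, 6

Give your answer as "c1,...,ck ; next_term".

  a_3 = 0·-3 + -1·0 + -1·0 = 0
  a_4 = 0·0 + -1·-3 + -1·0 = 3
  a_5 = 0·3 + -1·0 + -1·-3 = 3
  a_6 = 0·3 + -1·3 + -1·0 = -3
  a_7 = 0·-3 + -1·3 + -1·3 = -6
  a_8 = 0·-6 + -1·-3 + -1·3 = 0
  a_9 = 0·0 + -1·-6 + -1·-3 = 9
  a_10 = 0·9 + -1·0 + -1·-6 = 6
  a_11 = 0·6 + -1·9 + -1·0 = -9

0,-1,-1 ; -9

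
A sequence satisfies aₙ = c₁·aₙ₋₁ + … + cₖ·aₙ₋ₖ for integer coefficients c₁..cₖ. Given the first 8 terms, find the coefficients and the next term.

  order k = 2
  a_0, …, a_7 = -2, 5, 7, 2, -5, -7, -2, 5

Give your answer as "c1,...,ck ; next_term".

  a_2 = 1·5 + -1·-2 = 7
  a_3 = 1·7 + -1·5 = 2
  a_4 = 1·2 + -1·7 = -5
  a_5 = 1·-5 + -1·2 = -7
  a_6 = 1·-7 + -1·-5 = -2
  a_7 = 1·-2 + -1·-7 = 5
  a_8 = 1·5 + -1·-2 = 7

1,-1 ; 7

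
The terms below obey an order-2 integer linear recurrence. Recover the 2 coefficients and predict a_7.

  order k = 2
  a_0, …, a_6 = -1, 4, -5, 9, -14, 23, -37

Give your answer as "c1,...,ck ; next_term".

  a_2 = -1·4 + 1·-1 = -5
  a_3 = -1·-5 + 1·4 = 9
  a_4 = -1·9 + 1·-5 = -14
  a_5 = -1·-14 + 1·9 = 23
  a_6 = -1·23 + 1·-14 = -37
  a_7 = -1·-37 + 1·23 = 60

-1,1 ; 60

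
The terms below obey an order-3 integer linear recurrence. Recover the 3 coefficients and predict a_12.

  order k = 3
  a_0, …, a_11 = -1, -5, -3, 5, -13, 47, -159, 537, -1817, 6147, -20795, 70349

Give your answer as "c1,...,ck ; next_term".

  a_3 = -3·-3 + 1·-5 + -1·-1 = 5
  a_4 = -3·5 + 1·-3 + -1·-5 = -13
  a_5 = -3·-13 + 1·5 + -1·-3 = 47
  a_6 = -3·47 + 1·-13 + -1·5 = -159
  a_7 = -3·-159 + 1·47 + -1·-13 = 537
  a_8 = -3·537 + 1·-159 + -1·47 = -1817
  a_9 = -3·-1817 + 1·537 + -1·-159 = 6147
  a_10 = -3·6147 + 1·-1817 + -1·537 = -20795
  a_11 = -3·-20795 + 1·6147 + -1·-1817 = 70349
  a_12 = -3·70349 + 1·-20795 + -1·6147 = -237989

-3,1,-1 ; -237989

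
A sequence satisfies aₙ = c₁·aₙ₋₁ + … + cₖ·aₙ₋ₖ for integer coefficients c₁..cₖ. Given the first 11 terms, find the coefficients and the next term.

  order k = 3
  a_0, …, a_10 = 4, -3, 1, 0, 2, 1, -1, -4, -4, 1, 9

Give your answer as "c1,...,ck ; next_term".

  a_3 = 1·1 + -1·-3 + -1·4 = 0
  a_4 = 1·0 + -1·1 + -1·-3 = 2
  a_5 = 1·2 + -1·0 + -1·1 = 1
  a_6 = 1·1 + -1·2 + -1·0 = -1
  a_7 = 1·-1 + -1·1 + -1·2 = -4
  a_8 = 1·-4 + -1·-1 + -1·1 = -4
  a_9 = 1·-4 + -1·-4 + -1·-1 = 1
  a_10 = 1·1 + -1·-4 + -1·-4 = 9
  a_11 = 1·9 + -1·1 + -1·-4 = 12

1,-1,-1 ; 12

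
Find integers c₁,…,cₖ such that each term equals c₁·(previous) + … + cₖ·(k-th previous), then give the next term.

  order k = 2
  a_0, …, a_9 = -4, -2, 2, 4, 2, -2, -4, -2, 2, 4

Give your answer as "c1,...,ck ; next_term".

  a_2 = 1·-2 + -1·-4 = 2
  a_3 = 1·2 + -1·-2 = 4
  a_4 = 1·4 + -1·2 = 2
  a_5 = 1·2 + -1·4 = -2
  a_6 = 1·-2 + -1·2 = -4
  a_7 = 1·-4 + -1·-2 = -2
  a_8 = 1·-2 + -1·-4 = 2
  a_9 = 1·2 + -1·-2 = 4
  a_10 = 1·4 + -1·2 = 2

1,-1 ; 2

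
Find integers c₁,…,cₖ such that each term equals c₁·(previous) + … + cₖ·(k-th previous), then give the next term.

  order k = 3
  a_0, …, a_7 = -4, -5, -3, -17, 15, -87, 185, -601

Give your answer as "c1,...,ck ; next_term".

  a_3 = -2·-3 + 3·-5 + 2·-4 = -17
  a_4 = -2·-17 + 3·-3 + 2·-5 = 15
  a_5 = -2·15 + 3·-17 + 2·-3 = -87
  a_6 = -2·-87 + 3·15 + 2·-17 = 185
  a_7 = -2·185 + 3·-87 + 2·15 = -601
  a_8 = -2·-601 + 3·185 + 2·-87 = 1583

-2,3,2 ; 1583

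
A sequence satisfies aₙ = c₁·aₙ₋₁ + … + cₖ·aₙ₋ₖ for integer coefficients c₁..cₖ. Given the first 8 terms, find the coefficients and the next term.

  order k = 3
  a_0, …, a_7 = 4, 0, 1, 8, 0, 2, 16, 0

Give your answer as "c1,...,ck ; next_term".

0,0,2 ; 4

  a_3 = 0·1 + 0·0 + 2·4 = 8
  a_4 = 0·8 + 0·1 + 2·0 = 0
  a_5 = 0·0 + 0·8 + 2·1 = 2
  a_6 = 0·2 + 0·0 + 2·8 = 16
  a_7 = 0·16 + 0·2 + 2·0 = 0
  a_8 = 0·0 + 0·16 + 2·2 = 4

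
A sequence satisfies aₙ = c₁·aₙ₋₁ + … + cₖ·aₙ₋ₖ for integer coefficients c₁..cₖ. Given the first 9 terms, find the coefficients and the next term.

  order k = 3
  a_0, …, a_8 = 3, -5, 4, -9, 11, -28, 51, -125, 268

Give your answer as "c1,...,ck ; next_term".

-2,2,3 ; -633

  a_3 = -2·4 + 2·-5 + 3·3 = -9
  a_4 = -2·-9 + 2·4 + 3·-5 = 11
  a_5 = -2·11 + 2·-9 + 3·4 = -28
  a_6 = -2·-28 + 2·11 + 3·-9 = 51
  a_7 = -2·51 + 2·-28 + 3·11 = -125
  a_8 = -2·-125 + 2·51 + 3·-28 = 268
  a_9 = -2·268 + 2·-125 + 3·51 = -633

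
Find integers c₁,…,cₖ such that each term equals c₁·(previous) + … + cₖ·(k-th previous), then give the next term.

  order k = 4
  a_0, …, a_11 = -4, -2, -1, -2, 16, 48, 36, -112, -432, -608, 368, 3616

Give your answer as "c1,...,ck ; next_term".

  a_4 = 2·-2 + -4·-1 + 0·-2 + -4·-4 = 16
  a_5 = 2·16 + -4·-2 + 0·-1 + -4·-2 = 48
  a_6 = 2·48 + -4·16 + 0·-2 + -4·-1 = 36
  a_7 = 2·36 + -4·48 + 0·16 + -4·-2 = -112
  a_8 = 2·-112 + -4·36 + 0·48 + -4·16 = -432
  a_9 = 2·-432 + -4·-112 + 0·36 + -4·48 = -608
  a_10 = 2·-608 + -4·-432 + 0·-112 + -4·36 = 368
  a_11 = 2·368 + -4·-608 + 0·-432 + -4·-112 = 3616
  a_12 = 2·3616 + -4·368 + 0·-608 + -4·-432 = 7488

2,-4,0,-4 ; 7488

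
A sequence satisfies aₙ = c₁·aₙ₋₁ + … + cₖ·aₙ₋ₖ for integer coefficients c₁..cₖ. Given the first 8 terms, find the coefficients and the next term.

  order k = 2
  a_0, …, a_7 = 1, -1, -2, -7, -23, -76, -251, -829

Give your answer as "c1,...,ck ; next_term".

3,1 ; -2738

  a_2 = 3·-1 + 1·1 = -2
  a_3 = 3·-2 + 1·-1 = -7
  a_4 = 3·-7 + 1·-2 = -23
  a_5 = 3·-23 + 1·-7 = -76
  a_6 = 3·-76 + 1·-23 = -251
  a_7 = 3·-251 + 1·-76 = -829
  a_8 = 3·-829 + 1·-251 = -2738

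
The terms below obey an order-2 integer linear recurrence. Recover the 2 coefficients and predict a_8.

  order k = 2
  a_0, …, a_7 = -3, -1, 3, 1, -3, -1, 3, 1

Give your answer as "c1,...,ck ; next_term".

0,-1 ; -3

  a_2 = 0·-1 + -1·-3 = 3
  a_3 = 0·3 + -1·-1 = 1
  a_4 = 0·1 + -1·3 = -3
  a_5 = 0·-3 + -1·1 = -1
  a_6 = 0·-1 + -1·-3 = 3
  a_7 = 0·3 + -1·-1 = 1
  a_8 = 0·1 + -1·3 = -3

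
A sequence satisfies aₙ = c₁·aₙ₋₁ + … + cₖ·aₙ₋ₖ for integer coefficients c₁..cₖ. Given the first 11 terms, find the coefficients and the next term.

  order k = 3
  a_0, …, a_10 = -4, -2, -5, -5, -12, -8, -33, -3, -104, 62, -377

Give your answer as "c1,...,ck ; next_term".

-1,3,1 ; 459

  a_3 = -1·-5 + 3·-2 + 1·-4 = -5
  a_4 = -1·-5 + 3·-5 + 1·-2 = -12
  a_5 = -1·-12 + 3·-5 + 1·-5 = -8
  a_6 = -1·-8 + 3·-12 + 1·-5 = -33
  a_7 = -1·-33 + 3·-8 + 1·-12 = -3
  a_8 = -1·-3 + 3·-33 + 1·-8 = -104
  a_9 = -1·-104 + 3·-3 + 1·-33 = 62
  a_10 = -1·62 + 3·-104 + 1·-3 = -377
  a_11 = -1·-377 + 3·62 + 1·-104 = 459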